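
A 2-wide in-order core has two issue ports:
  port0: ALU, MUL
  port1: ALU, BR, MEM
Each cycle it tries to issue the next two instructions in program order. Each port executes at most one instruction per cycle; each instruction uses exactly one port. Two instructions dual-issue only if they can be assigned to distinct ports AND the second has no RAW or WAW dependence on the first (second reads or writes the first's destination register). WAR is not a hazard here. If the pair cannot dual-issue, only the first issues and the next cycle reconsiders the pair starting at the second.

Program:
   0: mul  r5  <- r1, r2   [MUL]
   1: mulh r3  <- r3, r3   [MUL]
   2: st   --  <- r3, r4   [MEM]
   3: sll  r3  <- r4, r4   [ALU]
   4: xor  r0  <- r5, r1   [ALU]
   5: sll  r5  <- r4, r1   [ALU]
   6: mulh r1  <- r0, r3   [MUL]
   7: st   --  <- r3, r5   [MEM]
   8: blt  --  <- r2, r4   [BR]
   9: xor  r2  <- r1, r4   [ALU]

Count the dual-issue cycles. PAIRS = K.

PAIRS = 4

0. mul @i0  | no-port MUL/MUL
1. mulh @i1  | RAW r3
2. st;sll @i2,i3  | pair
3. xor;sll @i4,i5  | pair
4. mulh;st @i6,i7  | pair
5. blt;xor @i8,i9  | pair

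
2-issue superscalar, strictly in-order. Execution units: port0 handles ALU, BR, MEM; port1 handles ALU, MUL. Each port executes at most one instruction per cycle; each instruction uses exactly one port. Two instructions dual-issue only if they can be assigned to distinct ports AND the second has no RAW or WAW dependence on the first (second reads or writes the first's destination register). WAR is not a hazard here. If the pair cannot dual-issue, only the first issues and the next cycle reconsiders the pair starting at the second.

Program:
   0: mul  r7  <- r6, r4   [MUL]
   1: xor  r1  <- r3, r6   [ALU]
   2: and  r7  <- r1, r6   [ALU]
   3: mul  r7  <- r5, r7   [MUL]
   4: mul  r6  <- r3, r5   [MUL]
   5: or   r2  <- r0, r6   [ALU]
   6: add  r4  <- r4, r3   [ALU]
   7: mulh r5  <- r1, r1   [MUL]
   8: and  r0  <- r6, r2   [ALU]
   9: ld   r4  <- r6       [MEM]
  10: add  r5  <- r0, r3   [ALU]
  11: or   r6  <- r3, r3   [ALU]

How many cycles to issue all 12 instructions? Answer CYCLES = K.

c0: i0+i1 mul.MUL xor.ALU  pair
c1: i2 and.ALU  RAW+WAW r7
c2: i3 mul.MUL  no-port MUL/MUL
c3: i4 mul.MUL  RAW r6
c4: i5+i6 or.ALU add.ALU  pair
c5: i7+i8 mulh.MUL and.ALU  pair
c6: i9+i10 ld.MEM add.ALU  pair
c7: i11 or.ALU  tail

CYCLES = 8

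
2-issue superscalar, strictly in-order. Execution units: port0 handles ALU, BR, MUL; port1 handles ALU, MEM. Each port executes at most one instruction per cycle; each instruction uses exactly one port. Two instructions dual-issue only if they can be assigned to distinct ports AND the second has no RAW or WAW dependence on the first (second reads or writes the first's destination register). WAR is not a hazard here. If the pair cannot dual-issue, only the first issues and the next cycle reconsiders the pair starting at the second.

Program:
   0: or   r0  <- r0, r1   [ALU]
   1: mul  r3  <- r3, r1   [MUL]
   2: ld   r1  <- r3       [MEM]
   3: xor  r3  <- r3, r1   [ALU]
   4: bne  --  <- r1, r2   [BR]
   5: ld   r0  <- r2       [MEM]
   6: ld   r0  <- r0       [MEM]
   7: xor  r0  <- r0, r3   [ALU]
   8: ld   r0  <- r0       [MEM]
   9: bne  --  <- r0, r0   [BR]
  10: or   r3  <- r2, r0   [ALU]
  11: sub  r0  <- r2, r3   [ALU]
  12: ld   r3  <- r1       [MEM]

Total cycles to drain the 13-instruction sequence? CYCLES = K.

CYCLES = 9

c0: i0/i1 or mul  dual
c1: i2 ld  RAW r1
c2: i3/i4 xor bne  dual
c3: i5 ld  no-port MEM/MEM
c4: i6 ld  RAW+WAW r0
c5: i7 xor  RAW+WAW r0
c6: i8 ld  RAW r0
c7: i9/i10 bne or  dual
c8: i11/i12 sub ld  dual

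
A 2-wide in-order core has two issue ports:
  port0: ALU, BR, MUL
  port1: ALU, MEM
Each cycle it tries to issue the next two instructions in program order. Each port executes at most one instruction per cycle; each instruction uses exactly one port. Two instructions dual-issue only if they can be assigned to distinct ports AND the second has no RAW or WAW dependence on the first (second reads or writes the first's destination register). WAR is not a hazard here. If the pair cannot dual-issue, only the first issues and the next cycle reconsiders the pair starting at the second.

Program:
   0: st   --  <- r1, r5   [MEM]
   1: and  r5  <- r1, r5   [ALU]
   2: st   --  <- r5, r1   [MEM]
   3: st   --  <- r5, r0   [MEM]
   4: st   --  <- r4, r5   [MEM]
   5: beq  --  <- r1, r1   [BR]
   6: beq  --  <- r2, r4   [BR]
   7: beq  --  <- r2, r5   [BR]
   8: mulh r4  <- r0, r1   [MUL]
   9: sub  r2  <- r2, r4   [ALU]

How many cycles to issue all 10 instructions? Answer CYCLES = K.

CYCLES = 8

0. st.MEM;and.ALU @i0/i1  | dual
1. st.MEM @i2  | no-port MEM/MEM
2. st.MEM @i3  | no-port MEM/MEM
3. st.MEM;beq.BR @i4/i5  | dual
4. beq.BR @i6  | no-port BR/BR
5. beq.BR @i7  | no-port BR/MUL
6. mulh.MUL @i8  | RAW r4
7. sub.ALU @i9  | tail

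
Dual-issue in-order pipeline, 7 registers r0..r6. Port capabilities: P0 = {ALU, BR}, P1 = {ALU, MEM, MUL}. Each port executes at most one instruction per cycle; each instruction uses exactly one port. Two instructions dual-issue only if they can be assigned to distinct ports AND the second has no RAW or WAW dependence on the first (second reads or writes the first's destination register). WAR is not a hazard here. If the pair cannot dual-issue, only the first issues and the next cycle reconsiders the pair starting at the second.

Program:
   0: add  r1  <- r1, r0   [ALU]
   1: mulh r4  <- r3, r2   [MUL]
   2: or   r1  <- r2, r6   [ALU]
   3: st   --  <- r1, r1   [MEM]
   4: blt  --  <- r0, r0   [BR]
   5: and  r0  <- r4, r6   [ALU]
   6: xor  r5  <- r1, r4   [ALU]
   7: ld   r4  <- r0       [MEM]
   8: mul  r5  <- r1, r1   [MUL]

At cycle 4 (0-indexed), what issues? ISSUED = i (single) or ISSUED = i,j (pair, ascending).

ISSUED = 7

t=0 i0,i1:add.ALU mulh.MUL ; dual
t=1 i2:or.ALU ; RAW r1
t=2 i3,i4:st.MEM blt.BR ; dual
t=3 i5,i6:and.ALU xor.ALU ; dual
t=4 i7:ld.MEM ; no-port MEM/MUL
t=5 i8:mul.MUL ; tail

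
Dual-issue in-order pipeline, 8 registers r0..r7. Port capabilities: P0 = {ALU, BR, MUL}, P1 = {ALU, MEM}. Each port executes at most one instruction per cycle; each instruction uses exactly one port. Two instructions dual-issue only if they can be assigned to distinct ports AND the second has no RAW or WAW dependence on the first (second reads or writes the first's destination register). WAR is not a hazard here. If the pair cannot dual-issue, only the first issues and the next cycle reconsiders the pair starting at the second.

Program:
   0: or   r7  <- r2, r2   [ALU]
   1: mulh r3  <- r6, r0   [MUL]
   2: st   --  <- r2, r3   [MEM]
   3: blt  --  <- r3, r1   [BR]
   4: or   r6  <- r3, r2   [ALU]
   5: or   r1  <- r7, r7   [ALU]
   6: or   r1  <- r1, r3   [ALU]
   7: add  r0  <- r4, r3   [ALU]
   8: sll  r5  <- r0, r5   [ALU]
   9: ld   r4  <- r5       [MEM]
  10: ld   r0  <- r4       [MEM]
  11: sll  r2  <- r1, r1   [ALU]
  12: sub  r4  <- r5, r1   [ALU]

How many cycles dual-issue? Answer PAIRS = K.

PAIRS = 5

c0: i0/i1 or+mulh  2-wide
c1: i2/i3 st+blt  2-wide
c2: i4/i5 or+or  2-wide
c3: i6/i7 or+add  2-wide
c4: i8 sll  RAW r5
c5: i9 ld  no-port MEM/MEM
c6: i10/i11 ld+sll  2-wide
c7: i12 sub  tail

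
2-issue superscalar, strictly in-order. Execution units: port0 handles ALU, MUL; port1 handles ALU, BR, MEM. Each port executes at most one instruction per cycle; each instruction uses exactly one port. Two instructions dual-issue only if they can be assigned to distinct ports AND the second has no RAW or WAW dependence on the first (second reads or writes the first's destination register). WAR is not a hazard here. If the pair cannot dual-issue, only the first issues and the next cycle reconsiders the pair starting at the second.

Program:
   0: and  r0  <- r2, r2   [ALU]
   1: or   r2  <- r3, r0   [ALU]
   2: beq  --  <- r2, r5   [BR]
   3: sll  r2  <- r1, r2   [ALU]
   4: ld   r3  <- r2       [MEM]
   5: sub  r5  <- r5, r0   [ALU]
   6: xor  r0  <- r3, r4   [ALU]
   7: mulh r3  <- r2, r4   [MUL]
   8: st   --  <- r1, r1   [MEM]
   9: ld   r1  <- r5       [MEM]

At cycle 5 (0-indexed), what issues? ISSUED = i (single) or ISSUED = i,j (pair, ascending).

t=0 i0:and.ALU ; RAW r0
t=1 i1:or.ALU ; RAW r2
t=2 i2/i3:beq.BR sll.ALU ; 2-wide
t=3 i4/i5:ld.MEM sub.ALU ; 2-wide
t=4 i6/i7:xor.ALU mulh.MUL ; 2-wide
t=5 i8:st.MEM ; no-port MEM/MEM
t=6 i9:ld.MEM ; tail

ISSUED = 8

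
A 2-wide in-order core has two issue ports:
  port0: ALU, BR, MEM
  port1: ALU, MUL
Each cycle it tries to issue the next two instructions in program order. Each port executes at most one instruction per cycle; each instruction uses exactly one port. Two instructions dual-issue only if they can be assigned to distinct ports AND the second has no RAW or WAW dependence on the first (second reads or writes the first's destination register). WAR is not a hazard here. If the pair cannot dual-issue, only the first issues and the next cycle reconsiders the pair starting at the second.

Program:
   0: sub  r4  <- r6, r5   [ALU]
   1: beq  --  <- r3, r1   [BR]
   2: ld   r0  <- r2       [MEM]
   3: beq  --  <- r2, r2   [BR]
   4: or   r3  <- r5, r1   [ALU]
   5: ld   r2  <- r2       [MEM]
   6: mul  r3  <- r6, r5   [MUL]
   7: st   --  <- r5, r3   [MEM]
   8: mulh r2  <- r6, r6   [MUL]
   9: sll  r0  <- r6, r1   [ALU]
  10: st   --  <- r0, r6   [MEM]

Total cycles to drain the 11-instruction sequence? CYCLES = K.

t=0 i0/i1:sub;beq ; 2-wide
t=1 i2:ld ; no-port MEM/BR
t=2 i3/i4:beq;or ; 2-wide
t=3 i5/i6:ld;mul ; 2-wide
t=4 i7/i8:st;mulh ; 2-wide
t=5 i9:sll ; RAW r0
t=6 i10:st ; tail

CYCLES = 7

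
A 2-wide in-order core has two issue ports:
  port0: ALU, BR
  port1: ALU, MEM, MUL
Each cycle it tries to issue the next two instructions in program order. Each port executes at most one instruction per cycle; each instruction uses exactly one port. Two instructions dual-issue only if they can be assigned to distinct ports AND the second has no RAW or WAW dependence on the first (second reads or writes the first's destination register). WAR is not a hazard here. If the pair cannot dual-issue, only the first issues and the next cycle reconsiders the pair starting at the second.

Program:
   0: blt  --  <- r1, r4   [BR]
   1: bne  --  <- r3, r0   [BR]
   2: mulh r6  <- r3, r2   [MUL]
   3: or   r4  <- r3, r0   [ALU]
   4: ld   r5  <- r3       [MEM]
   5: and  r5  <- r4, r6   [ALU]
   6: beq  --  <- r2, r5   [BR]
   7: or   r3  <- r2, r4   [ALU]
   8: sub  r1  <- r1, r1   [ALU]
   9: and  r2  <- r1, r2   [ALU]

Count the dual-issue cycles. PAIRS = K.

#0 head=0: blt.BR i0 no-port BR/BR
#1 head=1: bne.BR;mulh.MUL i1,i2 2-wide
#2 head=3: or.ALU;ld.MEM i3,i4 2-wide
#3 head=5: and.ALU i5 RAW r5
#4 head=6: beq.BR;or.ALU i6,i7 2-wide
#5 head=8: sub.ALU i8 RAW r1
#6 head=9: and.ALU i9 tail

PAIRS = 3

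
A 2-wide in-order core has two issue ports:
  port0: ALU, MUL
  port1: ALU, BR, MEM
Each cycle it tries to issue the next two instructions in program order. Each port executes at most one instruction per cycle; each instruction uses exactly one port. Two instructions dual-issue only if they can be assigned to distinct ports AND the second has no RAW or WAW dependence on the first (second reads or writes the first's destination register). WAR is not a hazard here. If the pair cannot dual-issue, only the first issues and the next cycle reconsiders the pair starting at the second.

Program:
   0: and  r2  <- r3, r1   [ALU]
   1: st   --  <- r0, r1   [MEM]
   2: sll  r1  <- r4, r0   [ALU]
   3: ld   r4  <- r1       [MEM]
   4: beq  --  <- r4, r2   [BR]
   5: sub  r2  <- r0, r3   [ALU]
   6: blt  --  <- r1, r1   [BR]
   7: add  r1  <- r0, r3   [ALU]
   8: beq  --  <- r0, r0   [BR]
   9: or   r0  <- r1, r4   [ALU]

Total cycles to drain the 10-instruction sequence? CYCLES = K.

[0] i0/i1  and st  -- dual
[1] i2  sll  -- RAW r1
[2] i3  ld  -- no-port MEM/BR
[3] i4/i5  beq sub  -- dual
[4] i6/i7  blt add  -- dual
[5] i8/i9  beq or  -- dual

CYCLES = 6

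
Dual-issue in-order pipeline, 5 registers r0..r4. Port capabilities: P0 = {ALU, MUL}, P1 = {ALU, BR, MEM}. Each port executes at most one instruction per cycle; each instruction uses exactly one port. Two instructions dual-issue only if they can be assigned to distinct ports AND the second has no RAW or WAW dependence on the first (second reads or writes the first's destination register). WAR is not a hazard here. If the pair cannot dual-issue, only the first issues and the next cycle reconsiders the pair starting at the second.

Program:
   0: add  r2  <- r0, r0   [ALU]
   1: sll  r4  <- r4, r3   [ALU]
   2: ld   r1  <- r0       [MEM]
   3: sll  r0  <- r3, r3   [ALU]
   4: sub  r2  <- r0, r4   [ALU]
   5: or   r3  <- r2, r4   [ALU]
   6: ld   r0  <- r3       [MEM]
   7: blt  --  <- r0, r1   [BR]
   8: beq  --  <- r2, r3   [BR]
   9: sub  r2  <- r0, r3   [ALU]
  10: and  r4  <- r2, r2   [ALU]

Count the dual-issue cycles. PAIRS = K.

PAIRS = 3

t=0 i0+i1:add.ALU+sll.ALU ; pair
t=1 i2+i3:ld.MEM+sll.ALU ; pair
t=2 i4:sub.ALU ; RAW r2
t=3 i5:or.ALU ; RAW r3
t=4 i6:ld.MEM ; no-port MEM/BR
t=5 i7:blt.BR ; no-port BR/BR
t=6 i8+i9:beq.BR+sub.ALU ; pair
t=7 i10:and.ALU ; tail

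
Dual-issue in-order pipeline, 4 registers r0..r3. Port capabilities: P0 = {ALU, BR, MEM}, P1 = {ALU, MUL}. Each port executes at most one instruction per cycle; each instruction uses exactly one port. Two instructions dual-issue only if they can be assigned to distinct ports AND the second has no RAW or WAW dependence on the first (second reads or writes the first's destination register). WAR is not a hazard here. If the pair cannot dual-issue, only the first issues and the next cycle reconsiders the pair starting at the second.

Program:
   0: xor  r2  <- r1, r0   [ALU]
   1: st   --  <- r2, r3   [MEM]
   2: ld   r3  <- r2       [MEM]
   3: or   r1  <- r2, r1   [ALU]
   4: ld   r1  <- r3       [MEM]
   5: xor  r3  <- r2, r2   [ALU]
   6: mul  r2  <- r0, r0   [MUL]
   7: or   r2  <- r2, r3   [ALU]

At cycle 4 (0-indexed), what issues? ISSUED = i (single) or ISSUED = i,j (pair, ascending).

  cy0 -> i0 (xor) RAW r2
  cy1 -> i1 (st) no-port MEM/MEM
  cy2 -> i2+i3 (ld or) pair
  cy3 -> i4+i5 (ld xor) pair
  cy4 -> i6 (mul) RAW+WAW r2
  cy5 -> i7 (or) tail

ISSUED = 6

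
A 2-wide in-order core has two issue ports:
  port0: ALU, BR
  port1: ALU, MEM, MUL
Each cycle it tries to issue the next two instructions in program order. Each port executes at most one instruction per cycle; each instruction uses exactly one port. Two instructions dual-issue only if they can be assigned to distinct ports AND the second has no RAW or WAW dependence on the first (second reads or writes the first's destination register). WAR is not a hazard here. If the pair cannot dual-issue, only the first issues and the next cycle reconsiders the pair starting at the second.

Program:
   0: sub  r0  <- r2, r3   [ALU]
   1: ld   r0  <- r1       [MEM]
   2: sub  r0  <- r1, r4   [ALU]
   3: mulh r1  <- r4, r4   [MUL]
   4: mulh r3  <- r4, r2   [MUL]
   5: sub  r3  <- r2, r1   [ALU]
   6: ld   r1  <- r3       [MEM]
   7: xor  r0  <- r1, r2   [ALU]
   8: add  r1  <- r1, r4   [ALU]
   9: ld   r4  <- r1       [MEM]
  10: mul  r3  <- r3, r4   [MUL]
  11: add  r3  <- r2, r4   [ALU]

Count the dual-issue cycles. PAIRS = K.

PAIRS = 2

t=0 i0:sub ; WAW r0
t=1 i1:ld ; WAW r0
t=2 i2&i3:sub/mulh ; dual
t=3 i4:mulh ; WAW r3
t=4 i5:sub ; RAW r3
t=5 i6:ld ; RAW r1
t=6 i7&i8:xor/add ; dual
t=7 i9:ld ; no-port MEM/MUL
t=8 i10:mul ; WAW r3
t=9 i11:add ; tail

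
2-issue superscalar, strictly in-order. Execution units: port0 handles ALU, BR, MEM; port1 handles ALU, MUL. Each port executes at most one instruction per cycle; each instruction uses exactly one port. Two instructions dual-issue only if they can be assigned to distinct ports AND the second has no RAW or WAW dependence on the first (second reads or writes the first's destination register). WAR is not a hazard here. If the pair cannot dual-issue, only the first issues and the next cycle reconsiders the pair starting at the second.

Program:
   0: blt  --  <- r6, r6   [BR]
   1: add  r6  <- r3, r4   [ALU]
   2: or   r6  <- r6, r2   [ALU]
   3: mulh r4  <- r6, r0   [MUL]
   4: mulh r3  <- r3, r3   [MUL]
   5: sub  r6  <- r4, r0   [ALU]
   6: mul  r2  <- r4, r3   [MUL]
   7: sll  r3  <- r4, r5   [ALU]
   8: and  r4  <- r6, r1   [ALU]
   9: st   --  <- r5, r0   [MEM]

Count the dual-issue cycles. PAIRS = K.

PAIRS = 4

0. blt.BR;add.ALU @i0&i1  | dual
1. or.ALU @i2  | RAW r6
2. mulh.MUL @i3  | no-port MUL/MUL
3. mulh.MUL;sub.ALU @i4&i5  | dual
4. mul.MUL;sll.ALU @i6&i7  | dual
5. and.ALU;st.MEM @i8&i9  | dual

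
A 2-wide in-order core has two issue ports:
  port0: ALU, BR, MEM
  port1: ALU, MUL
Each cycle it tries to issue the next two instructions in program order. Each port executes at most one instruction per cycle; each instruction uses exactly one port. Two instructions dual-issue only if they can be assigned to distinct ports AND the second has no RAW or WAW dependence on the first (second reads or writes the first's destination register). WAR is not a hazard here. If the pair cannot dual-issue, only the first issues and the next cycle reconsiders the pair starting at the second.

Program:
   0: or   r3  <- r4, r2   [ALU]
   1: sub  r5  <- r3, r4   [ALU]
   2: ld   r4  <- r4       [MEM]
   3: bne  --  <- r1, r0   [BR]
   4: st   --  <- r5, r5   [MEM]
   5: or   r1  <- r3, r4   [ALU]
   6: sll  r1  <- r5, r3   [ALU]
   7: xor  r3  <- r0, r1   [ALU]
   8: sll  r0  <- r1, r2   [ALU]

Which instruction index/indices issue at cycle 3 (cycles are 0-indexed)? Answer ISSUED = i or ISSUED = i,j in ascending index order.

#0 head=0: or i0 RAW r3
#1 head=1: sub;ld i1&i2 dual
#2 head=3: bne i3 no-port BR/MEM
#3 head=4: st;or i4&i5 dual
#4 head=6: sll i6 RAW r1
#5 head=7: xor;sll i7&i8 dual

ISSUED = 4,5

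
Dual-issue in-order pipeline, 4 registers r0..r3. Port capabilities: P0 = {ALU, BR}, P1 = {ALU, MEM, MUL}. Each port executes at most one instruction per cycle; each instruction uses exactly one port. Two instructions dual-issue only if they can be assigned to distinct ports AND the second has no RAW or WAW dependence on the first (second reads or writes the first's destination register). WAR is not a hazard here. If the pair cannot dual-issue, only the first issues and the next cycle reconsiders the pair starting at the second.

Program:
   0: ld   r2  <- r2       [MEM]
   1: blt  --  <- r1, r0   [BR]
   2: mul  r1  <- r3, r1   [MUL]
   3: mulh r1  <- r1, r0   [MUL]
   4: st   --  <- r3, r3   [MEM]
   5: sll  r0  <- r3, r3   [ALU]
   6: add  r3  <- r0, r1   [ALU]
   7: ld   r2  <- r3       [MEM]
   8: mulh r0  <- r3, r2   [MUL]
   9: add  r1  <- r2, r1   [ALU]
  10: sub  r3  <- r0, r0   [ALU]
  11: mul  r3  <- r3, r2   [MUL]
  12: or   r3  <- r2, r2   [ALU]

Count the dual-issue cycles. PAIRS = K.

[0] i0+i1  ld;blt  -- pair
[1] i2  mul  -- no-port MUL/MUL
[2] i3  mulh  -- no-port MUL/MEM
[3] i4+i5  st;sll  -- pair
[4] i6  add  -- RAW r3
[5] i7  ld  -- no-port MEM/MUL
[6] i8+i9  mulh;add  -- pair
[7] i10  sub  -- RAW+WAW r3
[8] i11  mul  -- WAW r3
[9] i12  or  -- tail

PAIRS = 3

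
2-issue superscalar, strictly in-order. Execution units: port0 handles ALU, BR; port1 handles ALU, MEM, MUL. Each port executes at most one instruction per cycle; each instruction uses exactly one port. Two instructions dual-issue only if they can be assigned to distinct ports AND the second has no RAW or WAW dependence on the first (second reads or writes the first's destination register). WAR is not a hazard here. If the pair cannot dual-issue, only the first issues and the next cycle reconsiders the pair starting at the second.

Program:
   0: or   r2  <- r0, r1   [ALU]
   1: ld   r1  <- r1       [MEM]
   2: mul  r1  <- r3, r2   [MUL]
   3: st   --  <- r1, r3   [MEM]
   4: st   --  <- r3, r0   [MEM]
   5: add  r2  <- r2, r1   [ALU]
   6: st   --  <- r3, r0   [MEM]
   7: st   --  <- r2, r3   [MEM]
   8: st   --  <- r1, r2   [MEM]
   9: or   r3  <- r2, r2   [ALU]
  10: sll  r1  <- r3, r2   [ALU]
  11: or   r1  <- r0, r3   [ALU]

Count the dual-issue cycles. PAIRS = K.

#0 head=0: or+ld i0/i1 2-wide
#1 head=2: mul i2 no-port MUL/MEM
#2 head=3: st i3 no-port MEM/MEM
#3 head=4: st+add i4/i5 2-wide
#4 head=6: st i6 no-port MEM/MEM
#5 head=7: st i7 no-port MEM/MEM
#6 head=8: st+or i8/i9 2-wide
#7 head=10: sll i10 WAW r1
#8 head=11: or i11 tail

PAIRS = 3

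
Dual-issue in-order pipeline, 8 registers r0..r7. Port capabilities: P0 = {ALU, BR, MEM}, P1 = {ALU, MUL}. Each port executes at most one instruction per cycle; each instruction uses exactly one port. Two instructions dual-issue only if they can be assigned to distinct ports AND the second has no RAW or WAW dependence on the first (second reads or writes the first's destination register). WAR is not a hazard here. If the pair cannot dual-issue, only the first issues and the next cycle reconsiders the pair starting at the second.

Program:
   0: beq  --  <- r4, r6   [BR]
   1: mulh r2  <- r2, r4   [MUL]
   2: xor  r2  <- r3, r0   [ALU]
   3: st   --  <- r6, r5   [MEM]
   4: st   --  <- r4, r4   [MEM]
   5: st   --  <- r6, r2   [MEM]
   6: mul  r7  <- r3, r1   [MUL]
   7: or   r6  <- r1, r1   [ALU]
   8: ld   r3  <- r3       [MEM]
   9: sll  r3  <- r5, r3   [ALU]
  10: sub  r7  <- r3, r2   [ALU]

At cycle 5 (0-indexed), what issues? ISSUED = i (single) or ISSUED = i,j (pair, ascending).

ISSUED = 9

[0] i0&i1  beq.BR;mulh.MUL  -- pair
[1] i2&i3  xor.ALU;st.MEM  -- pair
[2] i4  st.MEM  -- no-port MEM/MEM
[3] i5&i6  st.MEM;mul.MUL  -- pair
[4] i7&i8  or.ALU;ld.MEM  -- pair
[5] i9  sll.ALU  -- RAW r3
[6] i10  sub.ALU  -- tail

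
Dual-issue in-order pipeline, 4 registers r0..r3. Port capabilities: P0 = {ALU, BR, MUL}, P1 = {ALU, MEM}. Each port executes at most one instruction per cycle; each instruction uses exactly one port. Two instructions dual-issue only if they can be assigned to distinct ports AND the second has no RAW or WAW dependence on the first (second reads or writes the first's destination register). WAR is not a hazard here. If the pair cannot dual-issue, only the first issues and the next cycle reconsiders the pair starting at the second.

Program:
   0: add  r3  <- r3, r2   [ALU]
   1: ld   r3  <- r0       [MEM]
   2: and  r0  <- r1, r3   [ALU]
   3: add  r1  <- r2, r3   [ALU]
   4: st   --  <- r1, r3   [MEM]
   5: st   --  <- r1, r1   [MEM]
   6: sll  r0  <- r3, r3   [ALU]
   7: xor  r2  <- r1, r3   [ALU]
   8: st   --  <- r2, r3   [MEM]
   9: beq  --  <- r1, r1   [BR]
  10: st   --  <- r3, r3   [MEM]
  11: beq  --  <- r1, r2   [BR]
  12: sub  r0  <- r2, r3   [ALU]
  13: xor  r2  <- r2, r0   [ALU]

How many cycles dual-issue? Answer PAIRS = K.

t=0 i0:add ; WAW r3
t=1 i1:ld ; RAW r3
t=2 i2+i3:and/add ; 2-wide
t=3 i4:st ; no-port MEM/MEM
t=4 i5+i6:st/sll ; 2-wide
t=5 i7:xor ; RAW r2
t=6 i8+i9:st/beq ; 2-wide
t=7 i10+i11:st/beq ; 2-wide
t=8 i12:sub ; RAW r0
t=9 i13:xor ; tail

PAIRS = 4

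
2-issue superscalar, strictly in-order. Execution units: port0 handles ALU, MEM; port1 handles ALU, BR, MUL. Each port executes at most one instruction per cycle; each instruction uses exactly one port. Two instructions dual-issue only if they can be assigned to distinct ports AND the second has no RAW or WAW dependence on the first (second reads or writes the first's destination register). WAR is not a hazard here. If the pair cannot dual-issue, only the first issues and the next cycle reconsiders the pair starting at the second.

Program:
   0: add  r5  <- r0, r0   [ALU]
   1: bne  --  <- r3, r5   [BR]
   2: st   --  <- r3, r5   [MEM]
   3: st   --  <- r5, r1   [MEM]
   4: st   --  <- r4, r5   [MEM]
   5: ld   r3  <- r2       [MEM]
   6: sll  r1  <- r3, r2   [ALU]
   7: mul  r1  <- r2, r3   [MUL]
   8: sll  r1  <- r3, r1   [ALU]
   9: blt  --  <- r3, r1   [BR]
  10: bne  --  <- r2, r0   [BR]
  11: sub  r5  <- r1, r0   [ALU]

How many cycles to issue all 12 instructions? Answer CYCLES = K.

#0 head=0: add.ALU i0 RAW r5
#1 head=1: bne.BR st.MEM i1/i2 2-wide
#2 head=3: st.MEM i3 no-port MEM/MEM
#3 head=4: st.MEM i4 no-port MEM/MEM
#4 head=5: ld.MEM i5 RAW r3
#5 head=6: sll.ALU i6 WAW r1
#6 head=7: mul.MUL i7 RAW+WAW r1
#7 head=8: sll.ALU i8 RAW r1
#8 head=9: blt.BR i9 no-port BR/BR
#9 head=10: bne.BR sub.ALU i10/i11 2-wide

CYCLES = 10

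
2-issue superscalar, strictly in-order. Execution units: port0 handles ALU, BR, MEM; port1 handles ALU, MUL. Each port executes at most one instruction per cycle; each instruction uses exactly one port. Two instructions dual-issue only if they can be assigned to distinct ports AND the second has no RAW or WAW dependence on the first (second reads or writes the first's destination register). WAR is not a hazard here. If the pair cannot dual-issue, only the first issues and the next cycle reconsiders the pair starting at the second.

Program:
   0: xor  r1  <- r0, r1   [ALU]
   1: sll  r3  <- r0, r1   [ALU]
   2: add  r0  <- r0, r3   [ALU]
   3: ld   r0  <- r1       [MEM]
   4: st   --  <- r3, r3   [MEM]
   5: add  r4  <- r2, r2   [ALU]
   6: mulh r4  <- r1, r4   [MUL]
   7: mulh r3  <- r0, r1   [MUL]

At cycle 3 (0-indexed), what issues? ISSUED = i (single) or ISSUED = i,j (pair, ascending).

ISSUED = 3

t=0 i0:xor.ALU ; RAW r1
t=1 i1:sll.ALU ; RAW r3
t=2 i2:add.ALU ; WAW r0
t=3 i3:ld.MEM ; no-port MEM/MEM
t=4 i4,i5:st.MEM;add.ALU ; pair
t=5 i6:mulh.MUL ; no-port MUL/MUL
t=6 i7:mulh.MUL ; tail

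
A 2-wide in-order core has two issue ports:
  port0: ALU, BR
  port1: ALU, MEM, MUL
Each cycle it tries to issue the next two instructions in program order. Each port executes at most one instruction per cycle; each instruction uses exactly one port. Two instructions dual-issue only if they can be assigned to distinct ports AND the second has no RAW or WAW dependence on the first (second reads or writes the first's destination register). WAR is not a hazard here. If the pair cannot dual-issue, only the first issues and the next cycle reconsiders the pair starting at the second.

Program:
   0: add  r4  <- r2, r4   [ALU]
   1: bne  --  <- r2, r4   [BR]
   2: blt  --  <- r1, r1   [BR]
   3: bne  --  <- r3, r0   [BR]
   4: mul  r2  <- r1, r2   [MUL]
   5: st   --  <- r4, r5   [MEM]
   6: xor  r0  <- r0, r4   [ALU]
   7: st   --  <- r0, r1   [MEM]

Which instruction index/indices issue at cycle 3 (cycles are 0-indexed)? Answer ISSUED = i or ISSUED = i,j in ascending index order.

ISSUED = 3,4

c0: i0 add  RAW r4
c1: i1 bne  no-port BR/BR
c2: i2 blt  no-port BR/BR
c3: i3+i4 bne/mul  dual
c4: i5+i6 st/xor  dual
c5: i7 st  tail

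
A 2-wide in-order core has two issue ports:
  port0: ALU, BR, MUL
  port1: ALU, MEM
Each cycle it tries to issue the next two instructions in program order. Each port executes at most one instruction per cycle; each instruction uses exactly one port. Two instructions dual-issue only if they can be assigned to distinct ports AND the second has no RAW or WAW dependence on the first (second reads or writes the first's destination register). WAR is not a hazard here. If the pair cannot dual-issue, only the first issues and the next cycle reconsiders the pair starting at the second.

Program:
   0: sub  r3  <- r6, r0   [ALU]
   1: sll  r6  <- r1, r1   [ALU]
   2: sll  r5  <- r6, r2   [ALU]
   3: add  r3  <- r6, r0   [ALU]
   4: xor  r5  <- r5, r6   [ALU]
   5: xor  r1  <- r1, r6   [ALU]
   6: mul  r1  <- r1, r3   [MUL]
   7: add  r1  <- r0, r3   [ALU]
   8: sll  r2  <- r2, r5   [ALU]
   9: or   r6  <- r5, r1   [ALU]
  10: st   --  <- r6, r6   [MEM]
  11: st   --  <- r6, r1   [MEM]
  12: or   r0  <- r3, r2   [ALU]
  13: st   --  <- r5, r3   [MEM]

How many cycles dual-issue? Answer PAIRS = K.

#0 head=0: sub;sll i0+i1 dual
#1 head=2: sll;add i2+i3 dual
#2 head=4: xor;xor i4+i5 dual
#3 head=6: mul i6 WAW r1
#4 head=7: add;sll i7+i8 dual
#5 head=9: or i9 RAW r6
#6 head=10: st i10 no-port MEM/MEM
#7 head=11: st;or i11+i12 dual
#8 head=13: st i13 tail

PAIRS = 5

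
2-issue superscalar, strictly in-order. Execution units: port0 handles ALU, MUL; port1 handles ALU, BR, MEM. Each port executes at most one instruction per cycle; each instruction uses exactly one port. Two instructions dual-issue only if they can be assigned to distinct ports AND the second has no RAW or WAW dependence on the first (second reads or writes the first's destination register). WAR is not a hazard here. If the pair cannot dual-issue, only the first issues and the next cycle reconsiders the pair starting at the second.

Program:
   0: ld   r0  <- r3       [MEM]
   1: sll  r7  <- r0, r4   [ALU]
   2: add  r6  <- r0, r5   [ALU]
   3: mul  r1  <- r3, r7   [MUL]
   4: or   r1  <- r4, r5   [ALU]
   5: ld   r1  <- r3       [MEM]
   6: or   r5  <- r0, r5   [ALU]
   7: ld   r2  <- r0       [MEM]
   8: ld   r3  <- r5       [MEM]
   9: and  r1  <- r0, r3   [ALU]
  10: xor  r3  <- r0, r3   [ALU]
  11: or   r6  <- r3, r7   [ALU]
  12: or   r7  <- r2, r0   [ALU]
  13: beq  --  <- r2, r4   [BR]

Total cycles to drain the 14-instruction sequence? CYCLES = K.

t=0 i0:ld.MEM ; RAW r0
t=1 i1+i2:sll.ALU add.ALU ; dual
t=2 i3:mul.MUL ; WAW r1
t=3 i4:or.ALU ; WAW r1
t=4 i5+i6:ld.MEM or.ALU ; dual
t=5 i7:ld.MEM ; no-port MEM/MEM
t=6 i8:ld.MEM ; RAW r3
t=7 i9+i10:and.ALU xor.ALU ; dual
t=8 i11+i12:or.ALU or.ALU ; dual
t=9 i13:beq.BR ; tail

CYCLES = 10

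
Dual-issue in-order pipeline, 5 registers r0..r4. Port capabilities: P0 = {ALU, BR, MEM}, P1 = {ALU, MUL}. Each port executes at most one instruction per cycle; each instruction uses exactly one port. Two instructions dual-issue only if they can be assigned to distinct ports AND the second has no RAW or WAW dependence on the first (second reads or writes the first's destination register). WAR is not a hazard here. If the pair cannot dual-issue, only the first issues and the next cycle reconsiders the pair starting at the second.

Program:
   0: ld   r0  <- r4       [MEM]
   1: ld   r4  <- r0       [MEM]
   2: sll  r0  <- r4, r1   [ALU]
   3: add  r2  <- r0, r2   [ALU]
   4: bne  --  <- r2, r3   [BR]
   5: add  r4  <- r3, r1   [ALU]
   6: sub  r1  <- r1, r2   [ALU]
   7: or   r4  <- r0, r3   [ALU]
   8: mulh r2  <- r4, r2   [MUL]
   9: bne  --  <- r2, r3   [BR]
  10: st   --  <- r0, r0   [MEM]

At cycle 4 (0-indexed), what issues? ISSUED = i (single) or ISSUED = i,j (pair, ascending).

ISSUED = 4,5

#0 head=0: ld i0 no-port MEM/MEM
#1 head=1: ld i1 RAW r4
#2 head=2: sll i2 RAW r0
#3 head=3: add i3 RAW r2
#4 head=4: bne add i4/i5 pair
#5 head=6: sub or i6/i7 pair
#6 head=8: mulh i8 RAW r2
#7 head=9: bne i9 no-port BR/MEM
#8 head=10: st i10 tail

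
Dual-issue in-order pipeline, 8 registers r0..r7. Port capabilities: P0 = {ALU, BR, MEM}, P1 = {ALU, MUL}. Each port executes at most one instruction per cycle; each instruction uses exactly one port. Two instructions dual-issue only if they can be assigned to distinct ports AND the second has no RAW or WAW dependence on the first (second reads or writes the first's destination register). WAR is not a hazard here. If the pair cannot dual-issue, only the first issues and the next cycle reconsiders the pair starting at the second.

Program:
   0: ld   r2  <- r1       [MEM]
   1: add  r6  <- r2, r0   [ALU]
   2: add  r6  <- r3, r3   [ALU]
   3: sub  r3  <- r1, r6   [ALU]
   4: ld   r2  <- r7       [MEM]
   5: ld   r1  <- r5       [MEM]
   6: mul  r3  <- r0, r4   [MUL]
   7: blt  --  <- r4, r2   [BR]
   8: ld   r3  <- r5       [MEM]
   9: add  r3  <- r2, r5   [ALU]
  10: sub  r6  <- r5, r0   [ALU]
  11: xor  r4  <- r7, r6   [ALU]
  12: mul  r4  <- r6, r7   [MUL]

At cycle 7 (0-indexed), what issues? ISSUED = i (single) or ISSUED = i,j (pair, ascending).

ISSUED = 9,10

c0: i0 ld  RAW r2
c1: i1 add  WAW r6
c2: i2 add  RAW r6
c3: i3,i4 sub;ld  2-wide
c4: i5,i6 ld;mul  2-wide
c5: i7 blt  no-port BR/MEM
c6: i8 ld  WAW r3
c7: i9,i10 add;sub  2-wide
c8: i11 xor  WAW r4
c9: i12 mul  tail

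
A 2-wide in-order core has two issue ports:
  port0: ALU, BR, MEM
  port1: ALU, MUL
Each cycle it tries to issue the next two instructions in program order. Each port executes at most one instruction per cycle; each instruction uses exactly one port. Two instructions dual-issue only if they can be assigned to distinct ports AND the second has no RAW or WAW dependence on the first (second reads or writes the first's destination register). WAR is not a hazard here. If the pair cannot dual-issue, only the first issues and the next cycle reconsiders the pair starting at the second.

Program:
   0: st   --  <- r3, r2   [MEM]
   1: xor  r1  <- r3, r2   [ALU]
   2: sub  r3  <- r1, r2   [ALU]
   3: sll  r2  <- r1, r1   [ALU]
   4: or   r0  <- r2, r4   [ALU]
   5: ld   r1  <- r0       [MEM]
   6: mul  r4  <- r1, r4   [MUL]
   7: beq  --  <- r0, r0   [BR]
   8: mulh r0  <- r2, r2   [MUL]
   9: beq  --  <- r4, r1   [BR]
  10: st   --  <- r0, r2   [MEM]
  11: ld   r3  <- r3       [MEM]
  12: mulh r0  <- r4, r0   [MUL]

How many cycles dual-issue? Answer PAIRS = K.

c0: i0+i1 st.MEM+xor.ALU  2-wide
c1: i2+i3 sub.ALU+sll.ALU  2-wide
c2: i4 or.ALU  RAW r0
c3: i5 ld.MEM  RAW r1
c4: i6+i7 mul.MUL+beq.BR  2-wide
c5: i8+i9 mulh.MUL+beq.BR  2-wide
c6: i10 st.MEM  no-port MEM/MEM
c7: i11+i12 ld.MEM+mulh.MUL  2-wide

PAIRS = 5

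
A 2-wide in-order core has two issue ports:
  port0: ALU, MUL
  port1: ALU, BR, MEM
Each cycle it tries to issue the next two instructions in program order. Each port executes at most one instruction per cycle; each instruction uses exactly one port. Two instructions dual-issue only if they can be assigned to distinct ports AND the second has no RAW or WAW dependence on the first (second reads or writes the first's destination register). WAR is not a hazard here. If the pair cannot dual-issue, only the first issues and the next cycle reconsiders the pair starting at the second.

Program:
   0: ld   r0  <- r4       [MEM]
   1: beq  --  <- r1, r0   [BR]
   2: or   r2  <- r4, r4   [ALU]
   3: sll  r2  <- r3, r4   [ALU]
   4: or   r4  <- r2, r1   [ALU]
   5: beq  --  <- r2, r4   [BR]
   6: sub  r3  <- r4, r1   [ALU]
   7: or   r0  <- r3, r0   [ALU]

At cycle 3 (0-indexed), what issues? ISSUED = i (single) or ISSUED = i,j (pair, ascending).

[0] i0  ld  -- no-port MEM/BR
[1] i1/i2  beq or  -- dual
[2] i3  sll  -- RAW r2
[3] i4  or  -- RAW r4
[4] i5/i6  beq sub  -- dual
[5] i7  or  -- tail

ISSUED = 4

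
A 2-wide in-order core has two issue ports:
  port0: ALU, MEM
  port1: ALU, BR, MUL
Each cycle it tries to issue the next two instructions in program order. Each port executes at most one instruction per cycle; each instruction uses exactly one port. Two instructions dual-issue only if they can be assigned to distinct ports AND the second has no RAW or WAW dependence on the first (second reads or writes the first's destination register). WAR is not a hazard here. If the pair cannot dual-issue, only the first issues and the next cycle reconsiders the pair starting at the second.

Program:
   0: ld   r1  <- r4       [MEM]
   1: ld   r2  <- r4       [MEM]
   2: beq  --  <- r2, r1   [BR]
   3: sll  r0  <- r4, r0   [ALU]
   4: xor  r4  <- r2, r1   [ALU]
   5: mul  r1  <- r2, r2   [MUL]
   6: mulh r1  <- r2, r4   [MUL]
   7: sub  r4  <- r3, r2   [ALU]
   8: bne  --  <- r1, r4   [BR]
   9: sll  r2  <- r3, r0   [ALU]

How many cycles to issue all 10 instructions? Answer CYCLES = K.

[0] i0  ld.MEM  -- no-port MEM/MEM
[1] i1  ld.MEM  -- RAW r2
[2] i2,i3  beq.BR;sll.ALU  -- pair
[3] i4,i5  xor.ALU;mul.MUL  -- pair
[4] i6,i7  mulh.MUL;sub.ALU  -- pair
[5] i8,i9  bne.BR;sll.ALU  -- pair

CYCLES = 6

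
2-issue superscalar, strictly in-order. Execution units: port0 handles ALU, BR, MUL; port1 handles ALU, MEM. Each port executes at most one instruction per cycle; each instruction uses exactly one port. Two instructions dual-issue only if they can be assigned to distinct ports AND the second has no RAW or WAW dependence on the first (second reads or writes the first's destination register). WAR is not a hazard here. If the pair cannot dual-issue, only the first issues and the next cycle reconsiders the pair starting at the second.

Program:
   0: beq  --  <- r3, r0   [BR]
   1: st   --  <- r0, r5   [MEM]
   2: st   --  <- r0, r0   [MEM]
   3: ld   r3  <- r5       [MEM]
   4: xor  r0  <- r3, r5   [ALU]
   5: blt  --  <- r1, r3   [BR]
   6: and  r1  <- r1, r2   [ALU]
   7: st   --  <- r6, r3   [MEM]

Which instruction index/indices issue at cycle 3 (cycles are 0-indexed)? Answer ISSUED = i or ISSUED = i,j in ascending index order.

ISSUED = 4,5

[0] i0/i1  beq;st  -- dual
[1] i2  st  -- no-port MEM/MEM
[2] i3  ld  -- RAW r3
[3] i4/i5  xor;blt  -- dual
[4] i6/i7  and;st  -- dual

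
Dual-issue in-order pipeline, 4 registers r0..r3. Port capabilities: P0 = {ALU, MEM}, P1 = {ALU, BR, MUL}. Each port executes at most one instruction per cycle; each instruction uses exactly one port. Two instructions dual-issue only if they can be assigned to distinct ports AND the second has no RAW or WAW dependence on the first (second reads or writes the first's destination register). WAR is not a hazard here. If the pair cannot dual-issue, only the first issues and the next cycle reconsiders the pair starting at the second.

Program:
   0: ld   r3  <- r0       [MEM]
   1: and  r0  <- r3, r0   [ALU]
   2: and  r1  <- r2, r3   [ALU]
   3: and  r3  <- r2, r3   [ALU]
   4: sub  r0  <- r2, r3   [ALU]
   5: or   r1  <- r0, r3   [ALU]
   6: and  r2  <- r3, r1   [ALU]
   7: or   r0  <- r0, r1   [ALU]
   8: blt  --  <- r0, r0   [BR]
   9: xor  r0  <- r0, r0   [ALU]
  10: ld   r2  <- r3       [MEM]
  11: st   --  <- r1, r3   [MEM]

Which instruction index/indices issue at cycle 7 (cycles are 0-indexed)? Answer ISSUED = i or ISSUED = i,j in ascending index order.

ISSUED = 10

0. ld.MEM @i0  | RAW r3
1. and.ALU and.ALU @i1/i2  | 2-wide
2. and.ALU @i3  | RAW r3
3. sub.ALU @i4  | RAW r0
4. or.ALU @i5  | RAW r1
5. and.ALU or.ALU @i6/i7  | 2-wide
6. blt.BR xor.ALU @i8/i9  | 2-wide
7. ld.MEM @i10  | no-port MEM/MEM
8. st.MEM @i11  | tail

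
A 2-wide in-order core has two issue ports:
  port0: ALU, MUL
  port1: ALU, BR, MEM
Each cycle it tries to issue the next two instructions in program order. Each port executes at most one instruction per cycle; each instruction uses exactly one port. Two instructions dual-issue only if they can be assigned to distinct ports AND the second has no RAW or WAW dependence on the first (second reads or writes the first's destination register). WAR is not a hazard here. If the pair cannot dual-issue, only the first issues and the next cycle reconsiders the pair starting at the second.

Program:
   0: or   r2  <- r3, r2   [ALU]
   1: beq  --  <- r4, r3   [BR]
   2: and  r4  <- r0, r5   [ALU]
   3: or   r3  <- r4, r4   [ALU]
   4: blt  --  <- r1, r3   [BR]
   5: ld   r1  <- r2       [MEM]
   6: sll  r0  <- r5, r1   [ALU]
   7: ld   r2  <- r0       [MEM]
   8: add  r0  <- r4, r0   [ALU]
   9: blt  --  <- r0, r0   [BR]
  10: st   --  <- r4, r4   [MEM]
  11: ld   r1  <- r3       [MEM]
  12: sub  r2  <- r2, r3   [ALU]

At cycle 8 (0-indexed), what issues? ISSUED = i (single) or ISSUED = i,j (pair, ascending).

[0] i0+i1  or.ALU;beq.BR  -- 2-wide
[1] i2  and.ALU  -- RAW r4
[2] i3  or.ALU  -- RAW r3
[3] i4  blt.BR  -- no-port BR/MEM
[4] i5  ld.MEM  -- RAW r1
[5] i6  sll.ALU  -- RAW r0
[6] i7+i8  ld.MEM;add.ALU  -- 2-wide
[7] i9  blt.BR  -- no-port BR/MEM
[8] i10  st.MEM  -- no-port MEM/MEM
[9] i11+i12  ld.MEM;sub.ALU  -- 2-wide

ISSUED = 10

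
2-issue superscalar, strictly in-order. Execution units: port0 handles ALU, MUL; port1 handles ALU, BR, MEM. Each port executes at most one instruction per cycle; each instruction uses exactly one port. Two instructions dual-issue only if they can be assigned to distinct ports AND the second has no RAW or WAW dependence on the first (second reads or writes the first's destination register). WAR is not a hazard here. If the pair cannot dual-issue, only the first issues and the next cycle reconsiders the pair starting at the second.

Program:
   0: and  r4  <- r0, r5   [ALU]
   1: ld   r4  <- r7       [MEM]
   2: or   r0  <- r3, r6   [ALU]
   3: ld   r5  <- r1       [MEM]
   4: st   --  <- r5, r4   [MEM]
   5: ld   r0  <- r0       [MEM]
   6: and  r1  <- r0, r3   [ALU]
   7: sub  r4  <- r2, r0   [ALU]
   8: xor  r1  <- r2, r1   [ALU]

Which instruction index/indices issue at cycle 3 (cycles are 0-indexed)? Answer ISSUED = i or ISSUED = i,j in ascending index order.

ISSUED = 4

#0 head=0: and i0 WAW r4
#1 head=1: ld;or i1&i2 2-wide
#2 head=3: ld i3 no-port MEM/MEM
#3 head=4: st i4 no-port MEM/MEM
#4 head=5: ld i5 RAW r0
#5 head=6: and;sub i6&i7 2-wide
#6 head=8: xor i8 tail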